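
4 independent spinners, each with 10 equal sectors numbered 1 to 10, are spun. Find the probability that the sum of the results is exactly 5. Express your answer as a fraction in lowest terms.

There are 10^4 = 10000 equally likely outcomes.
The number of ordered 4-tuples from {1,…,10} summing to 5 is 4.
P(sum = 5) = 4/10000 = 1/2500.

1/2500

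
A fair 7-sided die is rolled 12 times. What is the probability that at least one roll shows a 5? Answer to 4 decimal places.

0.8427

P(no roll shows a 5) = (6/7)^12 ≈ 0.1573.
P(at least one) = 1 − 0.1573 = 0.8427.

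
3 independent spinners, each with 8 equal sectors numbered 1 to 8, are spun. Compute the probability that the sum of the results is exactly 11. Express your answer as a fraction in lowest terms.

There are 8^3 = 512 equally likely outcomes.
The number of ordered 3-tuples from {1,…,8} summing to 11 is 42.
P(sum = 11) = 42/512 = 21/256.

21/256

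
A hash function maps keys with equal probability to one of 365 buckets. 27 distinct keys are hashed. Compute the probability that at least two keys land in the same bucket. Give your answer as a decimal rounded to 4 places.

It's easier to compute the probability that all 27 are distinct.
P(all distinct) = 365/365 · 364/365 · ··· · 339/365 ≈ 0.3731.
So the probability of at least one match is 1 − 0.3731 = 0.6269.

0.6269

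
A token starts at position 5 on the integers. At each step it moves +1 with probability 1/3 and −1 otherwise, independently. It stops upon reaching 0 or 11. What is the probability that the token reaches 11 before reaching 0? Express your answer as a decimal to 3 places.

Let r = q/p = (2/3)/(1/3) = 2. The recurrence P(i) = p·P(i+1) + q·P(i−1) with P(0)=0, P(11)=1 gives P(i) = (1 − r^i)/(1 − r^11).
P(5) = (1 − (2)^5) / (1 − (2)^11) = 31/2047 ≈ 0.015.

0.015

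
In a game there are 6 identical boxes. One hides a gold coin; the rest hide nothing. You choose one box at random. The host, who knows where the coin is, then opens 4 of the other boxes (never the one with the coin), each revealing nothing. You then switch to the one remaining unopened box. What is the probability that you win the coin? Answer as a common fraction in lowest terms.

5/6

Your original box holds the coin with probability 1/6, so the other 5 collectively hold it with probability 5/6.
The host can always find 4 empty boxes to open, so the reveals don't change that 5/6; it is now spread over the 1 remaining unopened box.
P(win by switching) = (5/6) · (1/1) = 5/6.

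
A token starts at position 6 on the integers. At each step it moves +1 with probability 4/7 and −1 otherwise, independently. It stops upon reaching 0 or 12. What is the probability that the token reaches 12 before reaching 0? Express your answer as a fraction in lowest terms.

4096/4825

Let r = q/p = (3/7)/(4/7) = 3/4. The recurrence P(i) = p·P(i+1) + q·P(i−1) with P(0)=0, P(12)=1 gives P(i) = (1 − r^i)/(1 − r^12).
P(6) = (1 − (3/4)^6) / (1 − (3/4)^12) = 4096/4825.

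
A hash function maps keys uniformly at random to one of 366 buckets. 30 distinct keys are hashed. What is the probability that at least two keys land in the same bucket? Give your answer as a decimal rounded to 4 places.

It's easier to compute the probability that all 30 are distinct.
P(all distinct) = 366/366 · 365/366 · ··· · 337/366 ≈ 0.2947.
So the probability of at least one match is 1 − 0.2947 = 0.7053.

0.7053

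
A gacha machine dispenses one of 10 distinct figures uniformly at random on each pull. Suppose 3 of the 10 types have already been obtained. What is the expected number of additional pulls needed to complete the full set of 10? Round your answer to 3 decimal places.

Starting from 3 distinct types, each trial gives a new one with probability (10−i)/10 when i types are held, so the wait for the next new type is 10/(10−i).
E = 10/7 + 10/6 + 10/5 + 10/4 + 10/3 + 10/2 + 10/1 = 363/14 ≈ 25.929.

25.929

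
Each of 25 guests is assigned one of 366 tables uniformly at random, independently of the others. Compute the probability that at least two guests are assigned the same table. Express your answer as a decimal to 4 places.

It's easier to compute the probability that all 25 are distinct.
P(all distinct) = 366/366 · 365/366 · ··· · 342/366 ≈ 0.4323.
So the probability of at least one match is 1 − 0.4323 = 0.5677.

0.5677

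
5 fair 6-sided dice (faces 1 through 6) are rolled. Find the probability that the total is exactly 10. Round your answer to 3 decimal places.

There are 6^5 = 7776 equally likely outcomes.
The number of ordered 5-tuples from {1,…,6} summing to 10 is 126.
P(sum = 10) = 126/7776 = 7/432 ≈ 0.016.

0.016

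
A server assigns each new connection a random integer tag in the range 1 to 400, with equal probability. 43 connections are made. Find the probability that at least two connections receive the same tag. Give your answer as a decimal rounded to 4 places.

It's easier to compute the probability that all 43 are distinct.
P(all distinct) = 400/400 · 399/400 · ··· · 358/400 ≈ 0.0961.
So the probability of at least one match is 1 − 0.0961 = 0.9039.

0.9039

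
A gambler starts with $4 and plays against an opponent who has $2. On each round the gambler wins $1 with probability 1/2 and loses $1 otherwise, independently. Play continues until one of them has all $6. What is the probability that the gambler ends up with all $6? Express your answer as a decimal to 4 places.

0.6667

With a fair step, P(i) = ½P(i−1) + ½P(i+1) with P(0)=0, P(6)=1 has the linear solution P(i) = i/6.
P(4) = 4/6 = 2/3 ≈ 0.6667.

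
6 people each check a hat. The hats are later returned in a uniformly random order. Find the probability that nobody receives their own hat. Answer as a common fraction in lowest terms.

53/144

This is the derangement probability: permutations of 6 with no fixed point.
D(6) = 6! · (1 − 1/1! + 1/2! − ··· + (−1)^6/6!) = 265.
P = 265/720 = 53/144.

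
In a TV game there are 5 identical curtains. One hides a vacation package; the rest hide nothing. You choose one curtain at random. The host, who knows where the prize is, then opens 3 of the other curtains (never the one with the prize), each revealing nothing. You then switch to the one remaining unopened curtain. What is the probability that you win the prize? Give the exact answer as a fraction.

4/5

Your original curtain holds the prize with probability 1/5, so the other 4 collectively hold it with probability 4/5.
The host can always find 3 empty curtains to open, so the reveals don't change that 4/5; it is now spread over the 1 remaining unopened curtain.
P(win by switching) = (4/5) · (1/1) = 4/5.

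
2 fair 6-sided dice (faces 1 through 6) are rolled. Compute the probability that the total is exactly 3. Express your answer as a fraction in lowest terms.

1/18

There are 6^2 = 36 equally likely outcomes.
The number of ordered 2-tuples from {1,…,6} summing to 3 is 2.
P(sum = 3) = 2/36 = 1/18.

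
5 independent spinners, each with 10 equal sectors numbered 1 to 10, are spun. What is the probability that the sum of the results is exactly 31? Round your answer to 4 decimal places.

0.0528

There are 10^5 = 100000 equally likely outcomes.
The number of ordered 5-tuples from {1,…,10} summing to 31 is 5280.
P(sum = 31) = 5280/100000 = 33/625 ≈ 0.0528.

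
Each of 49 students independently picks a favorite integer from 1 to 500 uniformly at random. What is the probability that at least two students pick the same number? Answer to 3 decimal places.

0.912

It's easier to compute the probability that all 49 are distinct.
P(all distinct) = 500/500 · 499/500 · ··· · 452/500 ≈ 0.088.
So the probability of at least one match is 1 − 0.088 = 0.912.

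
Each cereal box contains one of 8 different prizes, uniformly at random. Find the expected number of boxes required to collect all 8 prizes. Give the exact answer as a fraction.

After i distinct types are collected, each trial gives a new one with probability (8−i)/8, so the expected wait for the next new type is 8/(8−i).
E = 8/8 + 8/7 + 8/6 + 8/5 + 8/4 + 8/3 + 8/2 + 8/1 = 761/35.

761/35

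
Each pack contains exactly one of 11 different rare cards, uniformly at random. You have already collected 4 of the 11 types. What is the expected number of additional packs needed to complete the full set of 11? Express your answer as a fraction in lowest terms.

3993/140

Starting from 4 distinct types, each trial gives a new one with probability (11−i)/11 when i types are held, so the wait for the next new type is 11/(11−i).
E = 11/7 + 11/6 + 11/5 + 11/4 + 11/3 + 11/2 + 11/1 = 3993/140.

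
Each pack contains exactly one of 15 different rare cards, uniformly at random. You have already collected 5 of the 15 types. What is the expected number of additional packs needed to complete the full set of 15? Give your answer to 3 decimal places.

Starting from 5 distinct types, each trial gives a new one with probability (15−i)/15 when i types are held, so the wait for the next new type is 15/(15−i).
E = 15/10 + 15/9 + 15/8 + 15/7 + 15/6 + 15/5 + 15/4 + 15/3 + 15/2 + 15/1 = 7381/168 ≈ 43.935.

43.935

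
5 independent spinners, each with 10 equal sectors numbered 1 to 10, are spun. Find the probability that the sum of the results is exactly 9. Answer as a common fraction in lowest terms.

7/10000

There are 10^5 = 100000 equally likely outcomes.
The number of ordered 5-tuples from {1,…,10} summing to 9 is 70.
P(sum = 9) = 70/100000 = 7/10000.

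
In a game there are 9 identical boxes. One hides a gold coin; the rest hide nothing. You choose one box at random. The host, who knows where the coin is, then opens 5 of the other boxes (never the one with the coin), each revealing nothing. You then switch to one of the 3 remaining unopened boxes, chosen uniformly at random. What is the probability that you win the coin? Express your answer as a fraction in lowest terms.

Your original box holds the coin with probability 1/9, so the other 8 collectively hold it with probability 8/9.
The host can always find 5 empty boxes to open, so the reveals don't change that 8/9; it is now spread over the 3 remaining unopened boxes.
P(win by switching) = (8/9) · (1/3) = 8/27.

8/27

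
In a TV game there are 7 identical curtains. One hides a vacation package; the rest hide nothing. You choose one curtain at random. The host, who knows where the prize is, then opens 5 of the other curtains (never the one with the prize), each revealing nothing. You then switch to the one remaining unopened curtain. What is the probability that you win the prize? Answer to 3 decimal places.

0.857

Your original curtain holds the prize with probability 1/7, so the other 6 collectively hold it with probability 6/7.
The host can always find 5 empty curtains to open, so the reveals don't change that 6/7; it is now spread over the 1 remaining unopened curtain.
P(win by switching) = (6/7) · (1/1) = 6/7 ≈ 0.857.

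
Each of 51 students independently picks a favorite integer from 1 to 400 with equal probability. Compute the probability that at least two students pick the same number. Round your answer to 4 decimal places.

It's easier to compute the probability that all 51 are distinct.
P(all distinct) = 400/400 · 399/400 · ··· · 350/400 ≈ 0.0358.
So the probability of at least one match is 1 − 0.0358 = 0.9642.

0.9642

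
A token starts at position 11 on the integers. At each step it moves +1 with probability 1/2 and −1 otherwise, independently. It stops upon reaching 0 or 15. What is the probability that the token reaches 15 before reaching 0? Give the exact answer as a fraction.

11/15

With a fair step, P(i) = ½P(i−1) + ½P(i+1) with P(0)=0, P(15)=1 has the linear solution P(i) = i/15.
P(11) = 11/15.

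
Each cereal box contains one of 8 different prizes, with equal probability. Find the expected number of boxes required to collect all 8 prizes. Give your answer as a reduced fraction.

After i distinct types are collected, each trial gives a new one with probability (8−i)/8, so the expected wait for the next new type is 8/(8−i).
E = 8/8 + 8/7 + 8/6 + 8/5 + 8/4 + 8/3 + 8/2 + 8/1 = 761/35.

761/35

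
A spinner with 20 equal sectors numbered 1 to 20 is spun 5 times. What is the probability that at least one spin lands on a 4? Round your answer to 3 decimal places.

P(no spin lands on a 4) = (19/20)^5 ≈ 0.774.
P(at least one) = 1 − 0.774 = 0.226.

0.226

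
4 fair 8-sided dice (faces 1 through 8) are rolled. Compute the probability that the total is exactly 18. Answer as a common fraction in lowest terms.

There are 8^4 = 4096 equally likely outcomes.
The number of ordered 4-tuples from {1,…,8} summing to 18 is 344.
P(sum = 18) = 344/4096 = 43/512.

43/512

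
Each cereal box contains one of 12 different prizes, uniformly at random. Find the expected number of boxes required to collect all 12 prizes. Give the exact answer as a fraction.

After i distinct types are collected, each trial gives a new one with probability (12−i)/12, so the expected wait for the next new type is 12/(12−i).
E = 12/12 + 12/11 + 12/10 + 12/9 + 12/8 + 12/7 + 12/6 + 12/5 + 12/4 + 12/3 + 12/2 + 12/1 = 86021/2310.

86021/2310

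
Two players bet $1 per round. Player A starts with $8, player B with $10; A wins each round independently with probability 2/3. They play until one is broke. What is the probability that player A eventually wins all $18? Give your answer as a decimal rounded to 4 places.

Let r = q/p = (1/3)/(2/3) = 1/2. The recurrence P(i) = p·P(i+1) + q·P(i−1) with P(0)=0, P(18)=1 gives P(i) = (1 − r^i)/(1 − r^18).
P(8) = (1 − (1/2)^8) / (1 − (1/2)^18) = 87040/87381 ≈ 0.9961.

0.9961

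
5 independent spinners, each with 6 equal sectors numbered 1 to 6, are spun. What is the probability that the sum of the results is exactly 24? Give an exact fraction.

There are 6^5 = 7776 equally likely outcomes.
The number of ordered 5-tuples from {1,…,6} summing to 24 is 205.
P(sum = 24) = 205/7776.

205/7776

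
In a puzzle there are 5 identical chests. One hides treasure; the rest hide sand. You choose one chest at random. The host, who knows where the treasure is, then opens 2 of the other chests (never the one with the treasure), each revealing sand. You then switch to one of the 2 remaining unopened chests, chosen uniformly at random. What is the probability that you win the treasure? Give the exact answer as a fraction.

Your original chest holds the treasure with probability 1/5, so the other 4 collectively hold it with probability 4/5.
The host can always find 2 empty chests to open, so the reveals don't change that 4/5; it is now spread over the 2 remaining unopened chests.
P(win by switching) = (4/5) · (1/2) = 2/5.

2/5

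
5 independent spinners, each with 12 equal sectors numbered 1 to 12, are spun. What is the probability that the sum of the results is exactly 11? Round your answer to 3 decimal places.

0.001

There are 12^5 = 248832 equally likely outcomes.
The number of ordered 5-tuples from {1,…,12} summing to 11 is 210.
P(sum = 11) = 210/248832 = 35/41472 ≈ 0.001.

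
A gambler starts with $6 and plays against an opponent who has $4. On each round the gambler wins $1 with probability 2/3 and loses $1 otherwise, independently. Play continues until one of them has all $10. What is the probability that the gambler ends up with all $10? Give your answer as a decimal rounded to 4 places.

0.9853

Let r = q/p = (1/3)/(2/3) = 1/2. The recurrence P(i) = p·P(i+1) + q·P(i−1) with P(0)=0, P(10)=1 gives P(i) = (1 − r^i)/(1 − r^10).
P(6) = (1 − (1/2)^6) / (1 − (1/2)^10) = 336/341 ≈ 0.9853.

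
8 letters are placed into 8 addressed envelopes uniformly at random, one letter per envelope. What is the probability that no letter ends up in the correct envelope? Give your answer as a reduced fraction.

This is the derangement probability: permutations of 8 with no fixed point.
D(8) = 8! · (1 − 1/1! + 1/2! − ··· + (−1)^8/8!) = 14833.
P = 14833/40320 = 2119/5760.

2119/5760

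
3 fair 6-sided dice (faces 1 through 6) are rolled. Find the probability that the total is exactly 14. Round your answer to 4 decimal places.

0.0694

There are 6^3 = 216 equally likely outcomes.
The number of ordered 3-tuples from {1,…,6} summing to 14 is 15.
P(sum = 14) = 15/216 = 5/72 ≈ 0.0694.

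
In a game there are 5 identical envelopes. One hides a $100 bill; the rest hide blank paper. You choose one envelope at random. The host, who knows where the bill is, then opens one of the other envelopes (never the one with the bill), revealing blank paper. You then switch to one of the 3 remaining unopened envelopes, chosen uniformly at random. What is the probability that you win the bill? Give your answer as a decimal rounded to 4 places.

Your original envelope holds the bill with probability 1/5, so the other 4 collectively hold it with probability 4/5.
The host can always find an empty envelope to open, so this doesn't change that 4/5; it is now spread over the 3 remaining unopened envelopes.
P(win by switching) = (4/5) · (1/3) = 4/15 ≈ 0.2667.

0.2667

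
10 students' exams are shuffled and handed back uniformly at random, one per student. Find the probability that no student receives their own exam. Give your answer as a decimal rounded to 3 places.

0.368

This is the derangement probability: permutations of 10 with no fixed point.
D(10) = 10! · (1 − 1/1! + 1/2! − ··· + (−1)^10/10!) = 1334961.
P = 1334961/3628800 = 16481/44800 ≈ 0.368.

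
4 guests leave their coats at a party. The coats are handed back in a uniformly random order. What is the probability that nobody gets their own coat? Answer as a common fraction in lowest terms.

3/8

This is the derangement probability: permutations of 4 with no fixed point.
D(4) = 4! · (1 − 1/1! + 1/2! − ··· + (−1)^4/4!) = 9.
P = 9/24 = 3/8.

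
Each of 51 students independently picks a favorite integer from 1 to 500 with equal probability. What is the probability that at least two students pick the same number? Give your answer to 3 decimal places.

It's easier to compute the probability that all 51 are distinct.
P(all distinct) = 500/500 · 499/500 · ··· · 450/500 ≈ 0.071.
So the probability of at least one match is 1 − 0.071 = 0.929.

0.929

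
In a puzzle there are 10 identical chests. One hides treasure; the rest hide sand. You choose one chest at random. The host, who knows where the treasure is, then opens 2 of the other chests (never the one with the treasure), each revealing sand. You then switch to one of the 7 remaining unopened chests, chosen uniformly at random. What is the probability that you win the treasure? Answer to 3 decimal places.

0.129

Your original chest holds the treasure with probability 1/10, so the other 9 collectively hold it with probability 9/10.
The host can always find 2 empty chests to open, so the reveals don't change that 9/10; it is now spread over the 7 remaining unopened chests.
P(win by switching) = (9/10) · (1/7) = 9/70 ≈ 0.129.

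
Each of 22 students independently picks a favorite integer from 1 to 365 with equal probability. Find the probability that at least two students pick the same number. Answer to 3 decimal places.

It's easier to compute the probability that all 22 are distinct.
P(all distinct) = 365/365 · 364/365 · ··· · 344/365 ≈ 0.524.
So the probability of at least one match is 1 − 0.524 = 0.476.

0.476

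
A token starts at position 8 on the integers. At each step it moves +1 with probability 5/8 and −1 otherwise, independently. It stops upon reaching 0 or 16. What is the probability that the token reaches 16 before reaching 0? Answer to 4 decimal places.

0.9835

Let r = q/p = (3/8)/(5/8) = 3/5. The recurrence P(i) = p·P(i+1) + q·P(i−1) with P(0)=0, P(16)=1 gives P(i) = (1 − r^i)/(1 − r^16).
P(8) = (1 − (3/5)^8) / (1 − (3/5)^16) = 390625/397186 ≈ 0.9835.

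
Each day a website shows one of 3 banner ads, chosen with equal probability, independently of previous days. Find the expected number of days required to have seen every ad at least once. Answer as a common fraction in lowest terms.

11/2

After i distinct types are collected, each trial gives a new one with probability (3−i)/3, so the expected wait for the next new type is 3/(3−i).
E = 3/3 + 3/2 + 3/1 = 11/2.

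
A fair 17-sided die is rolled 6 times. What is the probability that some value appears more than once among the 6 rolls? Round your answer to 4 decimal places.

0.6308

P(all 6 different) = 17/17 · 16/17 · ··· · 12/17 ≈ 0.3692.
P(at least two equal) = 1 − 0.3692 = 0.6308.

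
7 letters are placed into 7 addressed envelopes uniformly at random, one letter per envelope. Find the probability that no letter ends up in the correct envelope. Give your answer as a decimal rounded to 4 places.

This is the derangement probability: permutations of 7 with no fixed point.
D(7) = 7! · (1 − 1/1! + 1/2! − ··· + (−1)^7/7!) = 1854.
P = 1854/5040 = 103/280 ≈ 0.3679.

0.3679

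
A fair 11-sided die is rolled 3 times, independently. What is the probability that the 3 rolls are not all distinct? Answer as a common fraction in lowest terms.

P(all 3 different) = 11/11 · 10/11 · ··· · 9/11 = 90/121.
P(at least two equal) = 1 − 90/121 = 31/121.

31/121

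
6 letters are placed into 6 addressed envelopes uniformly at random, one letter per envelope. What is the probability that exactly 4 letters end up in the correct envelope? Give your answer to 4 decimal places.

Choose which 4 of the 6 are fixed: C(6,4) = 15 ways.
The remaining 2 must have no fixed point: D(2) = 1.
P = 15·1/720 = 1/48 ≈ 0.0208.

0.0208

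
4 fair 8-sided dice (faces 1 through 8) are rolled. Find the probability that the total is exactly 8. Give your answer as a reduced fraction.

There are 8^4 = 4096 equally likely outcomes.
The number of ordered 4-tuples from {1,…,8} summing to 8 is 35.
P(sum = 8) = 35/4096.

35/4096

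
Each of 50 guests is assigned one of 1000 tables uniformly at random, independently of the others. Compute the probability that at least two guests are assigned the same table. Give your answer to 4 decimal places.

It's easier to compute the probability that all 50 are distinct.
P(all distinct) = 1000/1000 · 999/1000 · ··· · 951/1000 ≈ 0.2877.
So the probability of at least one match is 1 − 0.2877 = 0.7123.

0.7123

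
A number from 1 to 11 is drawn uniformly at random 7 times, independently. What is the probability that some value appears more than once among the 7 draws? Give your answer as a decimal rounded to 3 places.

0.915

P(all 7 different) = 11/11 · 10/11 · ··· · 5/11 ≈ 0.085.
P(at least two equal) = 1 − 0.085 = 0.915.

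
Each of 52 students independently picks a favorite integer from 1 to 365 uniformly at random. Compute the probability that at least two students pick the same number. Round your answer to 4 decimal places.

It's easier to compute the probability that all 52 are distinct.
P(all distinct) = 365/365 · 364/365 · ··· · 314/365 ≈ 0.0220.
So the probability of at least one match is 1 − 0.0220 = 0.9780.

0.9780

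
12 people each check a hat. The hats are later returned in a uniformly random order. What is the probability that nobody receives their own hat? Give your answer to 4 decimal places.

0.3679

This is the derangement probability: permutations of 12 with no fixed point.
D(12) = 12! · (1 − 1/1! + 1/2! − ··· + (−1)^12/12!) = 176214841.
P = 176214841/479001600 = 16019531/43545600 ≈ 0.3679.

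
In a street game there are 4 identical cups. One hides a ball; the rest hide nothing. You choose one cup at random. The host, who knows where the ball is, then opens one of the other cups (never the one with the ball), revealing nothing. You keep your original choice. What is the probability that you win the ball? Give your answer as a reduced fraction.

1/4

The host can always open an empty cup regardless of your choice, so this gives no information about your original cup.
P(win by staying) = 1/4.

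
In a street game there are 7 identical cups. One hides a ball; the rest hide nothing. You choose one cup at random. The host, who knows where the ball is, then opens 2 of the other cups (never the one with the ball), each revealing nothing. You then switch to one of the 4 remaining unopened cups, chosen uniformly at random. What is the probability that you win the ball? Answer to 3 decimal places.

Your original cup holds the ball with probability 1/7, so the other 6 collectively hold it with probability 6/7.
The host can always find 2 empty cups to open, so the reveals don't change that 6/7; it is now spread over the 4 remaining unopened cups.
P(win by switching) = (6/7) · (1/4) = 3/14 ≈ 0.214.

0.214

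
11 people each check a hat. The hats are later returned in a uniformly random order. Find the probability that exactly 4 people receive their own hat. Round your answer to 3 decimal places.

Choose which 4 of the 11 are fixed: C(11,4) = 330 ways.
The remaining 7 must have no fixed point: D(7) = 1854.
P = 330·1854/39916800 = 103/6720 ≈ 0.015.

0.015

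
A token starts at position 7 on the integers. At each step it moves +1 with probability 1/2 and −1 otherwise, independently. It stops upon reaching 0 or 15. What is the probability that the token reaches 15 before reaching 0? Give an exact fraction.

With a fair step, P(i) = ½P(i−1) + ½P(i+1) with P(0)=0, P(15)=1 has the linear solution P(i) = i/15.
P(7) = 7/15.

7/15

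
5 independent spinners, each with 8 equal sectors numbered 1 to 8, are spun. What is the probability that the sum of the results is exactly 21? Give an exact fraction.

There are 8^5 = 32768 equally likely outcomes.
The number of ordered 5-tuples from {1,…,8} summing to 21 is 2380.
P(sum = 21) = 2380/32768 = 595/8192.

595/8192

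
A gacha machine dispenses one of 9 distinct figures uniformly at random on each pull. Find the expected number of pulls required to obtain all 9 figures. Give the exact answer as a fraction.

7129/280

After i distinct types are collected, each trial gives a new one with probability (9−i)/9, so the expected wait for the next new type is 9/(9−i).
E = 9/9 + 9/8 + 9/7 + 9/6 + 9/5 + 9/4 + 9/3 + 9/2 + 9/1 = 7129/280.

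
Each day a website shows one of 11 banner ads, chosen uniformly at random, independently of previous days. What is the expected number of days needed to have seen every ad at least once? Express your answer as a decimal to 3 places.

33.219

After i distinct types are collected, each trial gives a new one with probability (11−i)/11, so the expected wait for the next new type is 11/(11−i).
E = 11/11 + 11/10 + 11/9 + 11/8 + 11/7 + 11/6 + 11/5 + 11/4 + 11/3 + 11/2 + 11/1 = 83711/2520 ≈ 33.219.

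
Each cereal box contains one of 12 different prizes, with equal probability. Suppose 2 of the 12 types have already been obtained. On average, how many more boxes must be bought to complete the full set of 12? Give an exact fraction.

Starting from 2 distinct types, each trial gives a new one with probability (12−i)/12 when i types are held, so the wait for the next new type is 12/(12−i).
E = 12/10 + 12/9 + 12/8 + 12/7 + 12/6 + 12/5 + 12/4 + 12/3 + 12/2 + 12/1 = 7381/210.

7381/210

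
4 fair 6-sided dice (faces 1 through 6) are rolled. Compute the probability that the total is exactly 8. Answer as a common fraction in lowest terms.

There are 6^4 = 1296 equally likely outcomes.
The number of ordered 4-tuples from {1,…,6} summing to 8 is 35.
P(sum = 8) = 35/1296.

35/1296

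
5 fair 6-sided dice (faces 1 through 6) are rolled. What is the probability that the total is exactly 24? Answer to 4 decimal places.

0.0264

There are 6^5 = 7776 equally likely outcomes.
The number of ordered 5-tuples from {1,…,6} summing to 24 is 205.
P(sum = 24) = 205/7776 ≈ 0.0264.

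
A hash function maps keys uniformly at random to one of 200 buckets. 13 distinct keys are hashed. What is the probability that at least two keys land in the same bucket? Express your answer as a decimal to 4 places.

It's easier to compute the probability that all 13 are distinct.
P(all distinct) = 200/200 · 199/200 · ··· · 188/200 ≈ 0.6714.
So the probability of at least one match is 1 − 0.6714 = 0.3286.

0.3286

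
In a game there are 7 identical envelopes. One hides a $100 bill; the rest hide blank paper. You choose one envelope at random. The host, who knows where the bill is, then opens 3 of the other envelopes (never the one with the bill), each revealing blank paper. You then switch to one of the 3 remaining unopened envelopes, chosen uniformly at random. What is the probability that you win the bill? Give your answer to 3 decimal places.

0.286

Your original envelope holds the bill with probability 1/7, so the other 6 collectively hold it with probability 6/7.
The host can always find 3 empty envelopes to open, so the reveals don't change that 6/7; it is now spread over the 3 remaining unopened envelopes.
P(win by switching) = (6/7) · (1/3) = 2/7 ≈ 0.286.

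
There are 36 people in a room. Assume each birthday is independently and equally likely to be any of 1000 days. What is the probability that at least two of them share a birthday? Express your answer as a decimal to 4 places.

It's easier to compute the probability that all 36 are distinct.
P(all distinct) = 1000/1000 · 999/1000 · ··· · 965/1000 ≈ 0.5286.
So the probability of at least one match is 1 − 0.5286 = 0.4714.

0.4714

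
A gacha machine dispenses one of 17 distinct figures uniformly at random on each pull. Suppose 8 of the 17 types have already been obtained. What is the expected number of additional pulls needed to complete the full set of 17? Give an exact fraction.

121193/2520

Starting from 8 distinct types, each trial gives a new one with probability (17−i)/17 when i types are held, so the wait for the next new type is 17/(17−i).
E = 17/9 + 17/8 + 17/7 + 17/6 + 17/5 + 17/4 + 17/3 + 17/2 + 17/1 = 121193/2520.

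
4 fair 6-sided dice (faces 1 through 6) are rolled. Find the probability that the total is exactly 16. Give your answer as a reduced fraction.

There are 6^4 = 1296 equally likely outcomes.
The number of ordered 4-tuples from {1,…,6} summing to 16 is 125.
P(sum = 16) = 125/1296.

125/1296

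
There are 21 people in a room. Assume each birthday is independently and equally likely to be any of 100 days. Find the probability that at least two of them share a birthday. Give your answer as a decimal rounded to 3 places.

0.896

It's easier to compute the probability that all 21 are distinct.
P(all distinct) = 100/100 · 99/100 · ··· · 80/100 ≈ 0.104.
So the probability of at least one match is 1 − 0.104 = 0.896.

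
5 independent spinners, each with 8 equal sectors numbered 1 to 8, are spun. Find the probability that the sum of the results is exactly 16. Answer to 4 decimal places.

There are 8^5 = 32768 equally likely outcomes.
The number of ordered 5-tuples from {1,…,8} summing to 16 is 1190.
P(sum = 16) = 1190/32768 = 595/16384 ≈ 0.0363.

0.0363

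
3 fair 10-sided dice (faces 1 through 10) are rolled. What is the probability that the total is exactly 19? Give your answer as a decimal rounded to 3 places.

There are 10^3 = 1000 equally likely outcomes.
The number of ordered 3-tuples from {1,…,10} summing to 19 is 69.
P(sum = 19) = 69/1000 ≈ 0.069.

0.069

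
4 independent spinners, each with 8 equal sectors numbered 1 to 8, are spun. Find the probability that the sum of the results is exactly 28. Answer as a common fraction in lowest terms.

35/4096

There are 8^4 = 4096 equally likely outcomes.
The number of ordered 4-tuples from {1,…,8} summing to 28 is 35.
P(sum = 28) = 35/4096.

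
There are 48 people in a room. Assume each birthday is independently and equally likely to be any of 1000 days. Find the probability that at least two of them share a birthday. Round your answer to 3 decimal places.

0.682

It's easier to compute the probability that all 48 are distinct.
P(all distinct) = 1000/1000 · 999/1000 · ··· · 953/1000 ≈ 0.318.
So the probability of at least one match is 1 − 0.318 = 0.682.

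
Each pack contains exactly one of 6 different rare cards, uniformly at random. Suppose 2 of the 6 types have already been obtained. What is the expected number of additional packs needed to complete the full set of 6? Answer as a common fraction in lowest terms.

25/2

Starting from 2 distinct types, each trial gives a new one with probability (6−i)/6 when i types are held, so the wait for the next new type is 6/(6−i).
E = 6/4 + 6/3 + 6/2 + 6/1 = 25/2.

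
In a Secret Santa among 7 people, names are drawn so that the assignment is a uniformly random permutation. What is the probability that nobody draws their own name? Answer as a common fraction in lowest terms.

This is the derangement probability: permutations of 7 with no fixed point.
D(7) = 7! · (1 − 1/1! + 1/2! − ··· + (−1)^7/7!) = 1854.
P = 1854/5040 = 103/280.

103/280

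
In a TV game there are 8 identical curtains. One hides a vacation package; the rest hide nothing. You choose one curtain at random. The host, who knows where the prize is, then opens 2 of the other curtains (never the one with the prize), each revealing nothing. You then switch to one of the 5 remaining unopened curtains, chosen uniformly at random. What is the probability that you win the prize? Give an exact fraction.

Your original curtain holds the prize with probability 1/8, so the other 7 collectively hold it with probability 7/8.
The host can always find 2 empty curtains to open, so the reveals don't change that 7/8; it is now spread over the 5 remaining unopened curtains.
P(win by switching) = (7/8) · (1/5) = 7/40.

7/40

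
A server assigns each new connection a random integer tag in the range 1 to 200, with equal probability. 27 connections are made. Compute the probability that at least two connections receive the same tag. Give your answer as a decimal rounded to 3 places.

0.841

It's easier to compute the probability that all 27 are distinct.
P(all distinct) = 200/200 · 199/200 · ··· · 174/200 ≈ 0.159.
So the probability of at least one match is 1 − 0.159 = 0.841.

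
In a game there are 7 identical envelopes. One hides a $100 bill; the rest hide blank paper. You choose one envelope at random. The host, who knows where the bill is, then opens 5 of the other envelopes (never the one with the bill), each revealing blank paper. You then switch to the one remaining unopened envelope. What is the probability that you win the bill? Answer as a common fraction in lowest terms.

Your original envelope holds the bill with probability 1/7, so the other 6 collectively hold it with probability 6/7.
The host can always find 5 empty envelopes to open, so the reveals don't change that 6/7; it is now spread over the 1 remaining unopened envelope.
P(win by switching) = (6/7) · (1/1) = 6/7.

6/7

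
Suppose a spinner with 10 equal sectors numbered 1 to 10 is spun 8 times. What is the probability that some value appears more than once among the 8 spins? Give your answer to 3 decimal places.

0.982

P(all 8 different) = 10/10 · 9/10 · ··· · 3/10 ≈ 0.018.
P(at least two equal) = 1 − 0.018 = 0.982.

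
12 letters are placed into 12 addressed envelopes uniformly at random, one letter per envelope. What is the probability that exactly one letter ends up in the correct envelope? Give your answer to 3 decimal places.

0.368

Choose which one is fixed: C(12,1) = 12 ways.
The remaining 11 must have no fixed point: D(11) = 14684570.
P = 12·14684570/479001600 = 1468457/3991680 ≈ 0.368.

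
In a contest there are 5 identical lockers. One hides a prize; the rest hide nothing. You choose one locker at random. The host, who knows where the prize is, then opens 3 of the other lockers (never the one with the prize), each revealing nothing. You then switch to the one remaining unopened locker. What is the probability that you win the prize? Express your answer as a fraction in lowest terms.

Your original locker holds the prize with probability 1/5, so the other 4 collectively hold it with probability 4/5.
The host can always find 3 empty lockers to open, so the reveals don't change that 4/5; it is now spread over the 1 remaining unopened locker.
P(win by switching) = (4/5) · (1/1) = 4/5.

4/5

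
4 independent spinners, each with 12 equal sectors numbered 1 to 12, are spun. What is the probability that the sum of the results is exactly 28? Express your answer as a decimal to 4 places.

0.0536

There are 12^4 = 20736 equally likely outcomes.
The number of ordered 4-tuples from {1,…,12} summing to 28 is 1111.
P(sum = 28) = 1111/20736 ≈ 0.0536.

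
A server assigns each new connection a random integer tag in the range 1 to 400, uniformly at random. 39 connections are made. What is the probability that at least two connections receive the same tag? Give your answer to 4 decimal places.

0.8527

It's easier to compute the probability that all 39 are distinct.
P(all distinct) = 400/400 · 399/400 · ··· · 362/400 ≈ 0.1473.
So the probability of at least one match is 1 − 0.1473 = 0.8527.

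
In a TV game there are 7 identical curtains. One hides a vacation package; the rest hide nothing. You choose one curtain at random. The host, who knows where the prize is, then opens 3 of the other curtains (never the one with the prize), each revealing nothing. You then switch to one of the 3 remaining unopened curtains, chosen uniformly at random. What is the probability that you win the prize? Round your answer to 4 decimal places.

0.2857

Your original curtain holds the prize with probability 1/7, so the other 6 collectively hold it with probability 6/7.
The host can always find 3 empty curtains to open, so the reveals don't change that 6/7; it is now spread over the 3 remaining unopened curtains.
P(win by switching) = (6/7) · (1/3) = 2/7 ≈ 0.2857.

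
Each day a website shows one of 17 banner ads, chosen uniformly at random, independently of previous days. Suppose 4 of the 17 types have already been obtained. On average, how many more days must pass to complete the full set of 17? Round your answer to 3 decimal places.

Starting from 4 distinct types, each trial gives a new one with probability (17−i)/17 when i types are held, so the wait for the next new type is 17/(17−i).
E = 17/13 + 17/12 + 17/11 + 17/10 + 17/9 + 17/8 + 17/7 + 17/6 + 17/5 + 17/4 + 17/3 + 17/2 + 17/1 = 19481881/360360 ≈ 54.062.

54.062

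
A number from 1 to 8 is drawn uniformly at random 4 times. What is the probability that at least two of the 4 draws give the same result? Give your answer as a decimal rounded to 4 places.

0.5898

P(all 4 different) = 8/8 · 7/8 · ··· · 5/8 ≈ 0.4102.
P(at least two equal) = 1 − 0.4102 = 0.5898.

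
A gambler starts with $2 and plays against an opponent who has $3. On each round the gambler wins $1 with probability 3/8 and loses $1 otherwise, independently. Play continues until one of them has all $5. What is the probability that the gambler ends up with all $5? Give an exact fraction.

Let r = q/p = (5/8)/(3/8) = 5/3. The recurrence P(i) = p·P(i+1) + q·P(i−1) with P(0)=0, P(5)=1 gives P(i) = (1 − r^i)/(1 − r^5).
P(2) = (1 − (5/3)^2) / (1 − (5/3)^5) = 216/1441.

216/1441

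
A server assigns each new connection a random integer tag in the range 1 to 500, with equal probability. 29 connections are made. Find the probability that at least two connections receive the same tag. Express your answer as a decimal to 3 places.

0.563

It's easier to compute the probability that all 29 are distinct.
P(all distinct) = 500/500 · 499/500 · ··· · 472/500 ≈ 0.437.
So the probability of at least one match is 1 − 0.437 = 0.563.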